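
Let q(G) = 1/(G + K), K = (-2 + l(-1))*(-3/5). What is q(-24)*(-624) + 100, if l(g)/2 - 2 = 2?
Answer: 2820/23 ≈ 122.61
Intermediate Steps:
l(g) = 8 (l(g) = 4 + 2*2 = 4 + 4 = 8)
K = -18/5 (K = (-2 + 8)*(-3/5) = 6*(-3*1/5) = 6*(-3/5) = -18/5 ≈ -3.6000)
q(G) = 1/(-18/5 + G) (q(G) = 1/(G - 18/5) = 1/(-18/5 + G))
q(-24)*(-624) + 100 = (5/(-18 + 5*(-24)))*(-624) + 100 = (5/(-18 - 120))*(-624) + 100 = (5/(-138))*(-624) + 100 = (5*(-1/138))*(-624) + 100 = -5/138*(-624) + 100 = 520/23 + 100 = 2820/23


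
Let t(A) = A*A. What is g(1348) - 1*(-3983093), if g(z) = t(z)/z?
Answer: 3984441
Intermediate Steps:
t(A) = A²
g(z) = z (g(z) = z²/z = z)
g(1348) - 1*(-3983093) = 1348 - 1*(-3983093) = 1348 + 3983093 = 3984441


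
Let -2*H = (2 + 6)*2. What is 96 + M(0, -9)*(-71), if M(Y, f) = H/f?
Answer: 296/9 ≈ 32.889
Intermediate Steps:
H = -8 (H = -(2 + 6)*2/2 = -4*2 = -½*16 = -8)
M(Y, f) = -8/f
96 + M(0, -9)*(-71) = 96 - 8/(-9)*(-71) = 96 - 8*(-⅑)*(-71) = 96 + (8/9)*(-71) = 96 - 568/9 = 296/9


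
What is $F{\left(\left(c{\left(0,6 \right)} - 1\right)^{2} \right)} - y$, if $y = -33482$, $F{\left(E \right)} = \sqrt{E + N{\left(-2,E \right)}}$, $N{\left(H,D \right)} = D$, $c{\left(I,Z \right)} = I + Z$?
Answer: $33482 + 5 \sqrt{2} \approx 33489.0$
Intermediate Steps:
$F{\left(E \right)} = \sqrt{2} \sqrt{E}$ ($F{\left(E \right)} = \sqrt{E + E} = \sqrt{2 E} = \sqrt{2} \sqrt{E}$)
$F{\left(\left(c{\left(0,6 \right)} - 1\right)^{2} \right)} - y = \sqrt{2} \sqrt{\left(\left(0 + 6\right) - 1\right)^{2}} - -33482 = \sqrt{2} \sqrt{\left(6 - 1\right)^{2}} + 33482 = \sqrt{2} \sqrt{5^{2}} + 33482 = \sqrt{2} \sqrt{25} + 33482 = \sqrt{2} \cdot 5 + 33482 = 5 \sqrt{2} + 33482 = 33482 + 5 \sqrt{2}$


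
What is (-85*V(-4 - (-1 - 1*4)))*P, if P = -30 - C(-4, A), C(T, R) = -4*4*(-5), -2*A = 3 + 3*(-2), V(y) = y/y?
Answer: 9350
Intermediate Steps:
V(y) = 1
A = 3/2 (A = -(3 + 3*(-2))/2 = -(3 - 6)/2 = -½*(-3) = 3/2 ≈ 1.5000)
C(T, R) = 80 (C(T, R) = -16*(-5) = 80)
P = -110 (P = -30 - 1*80 = -30 - 80 = -110)
(-85*V(-4 - (-1 - 1*4)))*P = -85*1*(-110) = -85*(-110) = 9350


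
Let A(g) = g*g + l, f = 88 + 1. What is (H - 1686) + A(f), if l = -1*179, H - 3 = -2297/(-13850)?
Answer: 83919447/13850 ≈ 6059.2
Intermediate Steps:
H = 43847/13850 (H = 3 - 2297/(-13850) = 3 - 2297*(-1/13850) = 3 + 2297/13850 = 43847/13850 ≈ 3.1658)
l = -179
f = 89
A(g) = -179 + g**2 (A(g) = g*g - 179 = g**2 - 179 = -179 + g**2)
(H - 1686) + A(f) = (43847/13850 - 1686) + (-179 + 89**2) = -23307253/13850 + (-179 + 7921) = -23307253/13850 + 7742 = 83919447/13850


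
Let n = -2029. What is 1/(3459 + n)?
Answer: 1/1430 ≈ 0.00069930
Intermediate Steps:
1/(3459 + n) = 1/(3459 - 2029) = 1/1430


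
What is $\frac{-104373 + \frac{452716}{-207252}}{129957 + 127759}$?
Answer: $- \frac{1351997857}{3338259777} \approx -0.405$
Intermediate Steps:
$\frac{-104373 + \frac{452716}{-207252}}{129957 + 127759} = \frac{-104373 + 452716 \left(- \frac{1}{207252}\right)}{257716} = \left(-104373 - \frac{113179}{51813}\right) \frac{1}{257716} = \left(- \frac{5407991428}{51813}\right) \frac{1}{257716} = - \frac{1351997857}{3338259777}$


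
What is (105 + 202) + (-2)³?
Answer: 299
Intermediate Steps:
(105 + 202) + (-2)³ = 307 - 8 = 299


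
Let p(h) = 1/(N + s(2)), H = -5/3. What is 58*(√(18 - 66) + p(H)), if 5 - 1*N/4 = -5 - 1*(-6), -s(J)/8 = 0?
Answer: 29/8 + 232*I*√3 ≈ 3.625 + 401.84*I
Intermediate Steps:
H = -5/3 (H = -5*⅓ = -5/3 ≈ -1.6667)
s(J) = 0 (s(J) = -8*0 = 0)
N = 16 (N = 20 - 4*(-5 - 1*(-6)) = 20 - 4*(-5 + 6) = 20 - 4*1 = 20 - 4 = 16)
p(h) = 1/16 (p(h) = 1/(16 + 0) = 1/16)
58*(√(18 - 66) + p(H)) = 58*(√(18 - 66) + 1/16) = 58*(√(-48) + 1/16) = 58*(4*I*√3 + 1/16) = 58*(1/16 + 4*I*√3) = 29/8 + 232*I*√3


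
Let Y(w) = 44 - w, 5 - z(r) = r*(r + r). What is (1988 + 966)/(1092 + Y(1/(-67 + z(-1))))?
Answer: 189056/72705 ≈ 2.6003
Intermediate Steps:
z(r) = 5 - 2*r**2 (z(r) = 5 - r*(r + r) = 5 - r*2*r = 5 - 2*r**2)
(1988 + 966)/(1092 + Y(1/(-67 + z(-1)))) = (1988 + 966)/(1092 + (44 - 1/(-67 + (5 - 2*(-1)**2)))) = 2954/(1092 + (44 - 1/(-67 + (5 - 2*1)))) = 2954/(1092 + (44 - 1/(-67 + (5 - 2)))) = 2954/(1092 + (44 - 1/(-67 + 3))) = 2954/(1092 + (44 - 1/(-64))) = 2954/(1092 + (44 - 1*(-1/64))) = 2954/(1092 + (44 + 1/64)) = 2954/(1092 + 2817/64) = 2954/(72705/64) = 2954*(64/72705) = 189056/72705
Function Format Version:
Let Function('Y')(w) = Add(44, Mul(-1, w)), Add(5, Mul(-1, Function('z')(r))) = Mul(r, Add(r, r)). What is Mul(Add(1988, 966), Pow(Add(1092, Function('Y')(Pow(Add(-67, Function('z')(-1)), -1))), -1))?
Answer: Rational(189056, 72705) ≈ 2.6003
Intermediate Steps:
Function('z')(r) = Add(5, Mul(-2, Pow(r, 2))) (Function('z')(r) = Add(5, Mul(-1, Mul(r, Add(r, r)))) = Add(5, Mul(-1, Mul(r, Mul(2, r)))) = Add(5, Mul(-1, Mul(2, Pow(r, 2)))) = Add(5, Mul(-2, Pow(r, 2))))
Mul(Add(1988, 966), Pow(Add(1092, Function('Y')(Pow(Add(-67, Function('z')(-1)), -1))), -1)) = Mul(Add(1988, 966), Pow(Add(1092, Add(44, Mul(-1, Pow(Add(-67, Add(5, Mul(-2, Pow(-1, 2)))), -1)))), -1)) = Mul(2954, Pow(Add(1092, Add(44, Mul(-1, Pow(Add(-67, Add(5, Mul(-2, 1))), -1)))), -1)) = Mul(2954, Pow(Add(1092, Add(44, Mul(-1, Pow(Add(-67, Add(5, -2)), -1)))), -1)) = Mul(2954, Pow(Add(1092, Add(44, Mul(-1, Pow(Add(-67, 3), -1)))), -1)) = Mul(2954, Pow(Add(1092, Add(44, Mul(-1, Pow(-64, -1)))), -1)) = Mul(2954, Pow(Add(1092, Add(44, Mul(-1, Rational(-1, 64)))), -1)) = Mul(2954, Pow(Add(1092, Add(44, Rational(1, 64))), -1)) = Mul(2954, Pow(Add(1092, Rational(2817, 64)), -1)) = Mul(2954, Pow(Rational(72705, 64), -1)) = Mul(2954, Rational(64, 72705)) = Rational(189056, 72705)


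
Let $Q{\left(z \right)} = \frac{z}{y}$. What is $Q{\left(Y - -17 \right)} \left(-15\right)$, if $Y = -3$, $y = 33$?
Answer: $- \frac{70}{11} \approx -6.3636$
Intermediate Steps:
$Q{\left(z \right)} = \frac{z}{33}$
$Q{\left(Y - -17 \right)} \left(-15\right) = \frac{-3 - -17}{33} \left(-15\right) = \frac{-3 + 17}{33} \left(-15\right) = \frac{1}{33} \cdot 14 \left(-15\right) = \frac{14}{33} \left(-15\right) = - \frac{70}{11}$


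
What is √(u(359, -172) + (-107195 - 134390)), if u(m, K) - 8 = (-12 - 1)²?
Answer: 16*I*√943 ≈ 491.33*I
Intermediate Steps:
u(m, K) = 177 (u(m, K) = 8 + (-12 - 1)² = 8 + (-13)² = 8 + 169 = 177)
√(u(359, -172) + (-107195 - 134390)) = √(177 + (-107195 - 134390)) = √(177 - 241585) = √(-241408) = 16*I*√943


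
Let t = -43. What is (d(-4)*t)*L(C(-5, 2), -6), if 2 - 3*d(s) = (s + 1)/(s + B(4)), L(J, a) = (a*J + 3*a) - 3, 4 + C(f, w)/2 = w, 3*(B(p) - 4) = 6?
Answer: -301/2 ≈ -150.50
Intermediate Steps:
B(p) = 6 (B(p) = 4 + (⅓)*6 = 4 + 2 = 6)
C(f, w) = -8 + 2*w
L(J, a) = -3 + 3*a + J*a (L(J, a) = (J*a + 3*a) - 3 = (3*a + J*a) - 3 = -3 + 3*a + J*a)
d(s) = ⅔ - (1 + s)/(3*(6 + s)) (d(s) = ⅔ - (s + 1)/(3*(s + 6)) = ⅔ - (1 + s)/(3*(6 + s)))
(d(-4)*t)*L(C(-5, 2), -6) = (((11 - 4)/(3*(6 - 4)))*(-43))*(-3 + 3*(-6) + (-8 + 2*2)*(-6)) = (((⅓)*7/2)*(-43))*(-3 - 18 + (-8 + 4)*(-6)) = (((⅓)*(½)*7)*(-43))*(-3 - 18 - 4*(-6)) = ((7/6)*(-43))*(-3 - 18 + 24) = -301/6*3 = -301/2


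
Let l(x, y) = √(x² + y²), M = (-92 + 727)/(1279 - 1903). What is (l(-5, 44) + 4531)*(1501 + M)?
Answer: 4240966159/624 + 935989*√1961/624 ≈ 6.8628e+6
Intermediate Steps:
M = -635/624 (M = 635/(-624) = 635*(-1/624) = -635/624 ≈ -1.0176)
(l(-5, 44) + 4531)*(1501 + M) = (√((-5)² + 44²) + 4531)*(1501 - 635/624) = (√(25 + 1936) + 4531)*(935989/624) = (√1961 + 4531)*(935989/624) = (4531 + √1961)*(935989/624) = 4240966159/624 + 935989*√1961/624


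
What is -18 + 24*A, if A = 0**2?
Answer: -18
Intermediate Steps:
A = 0
-18 + 24*A = -18 + 24*0 = -18 + 0 = -18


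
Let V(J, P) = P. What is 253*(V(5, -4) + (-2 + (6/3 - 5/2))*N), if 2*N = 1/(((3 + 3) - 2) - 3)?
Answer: -5313/4 ≈ -1328.3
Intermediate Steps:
N = ½ (N = 1/(2*(((3 + 3) - 2) - 3)) = 1/(2*((6 - 2) - 3)) = 1/(2*(4 - 3)) = (½)/1 = (½)*1 = ½ ≈ 0.50000)
253*(V(5, -4) + (-2 + (6/3 - 5/2))*N) = 253*(-4 + (-2 + (6/3 - 5/2))*(½)) = 253*(-4 + (-2 + (6*(⅓) - 5*½))*(½)) = 253*(-4 + (-2 + (2 - 5/2))*(½)) = 253*(-4 + (-2 - ½)*(½)) = 253*(-4 - 5/2*½) = 253*(-4 - 5/4) = 253*(-21/4) = -5313/4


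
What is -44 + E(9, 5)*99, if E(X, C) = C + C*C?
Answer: 2926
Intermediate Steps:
E(X, C) = C + C²
-44 + E(9, 5)*99 = -44 + (5*(1 + 5))*99 = -44 + (5*6)*99 = -44 + 30*99 = -44 + 2970 = 2926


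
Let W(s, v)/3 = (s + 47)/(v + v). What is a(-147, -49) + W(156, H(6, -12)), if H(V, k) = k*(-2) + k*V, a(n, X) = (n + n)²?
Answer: 2765749/32 ≈ 86430.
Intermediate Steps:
a(n, X) = 4*n² (a(n, X) = (2*n)² = 4*n²)
H(V, k) = -2*k + V*k
W(s, v) = 3*(47 + s)/(2*v) (W(s, v) = 3*((s + 47)/(v + v)) = 3*((47 + s)/((2*v))) = 3*((47 + s)*(1/(2*v))) = 3*((47 + s)/(2*v)) = 3*(47 + s)/(2*v))
a(-147, -49) + W(156, H(6, -12)) = 4*(-147)² + 3*(47 + 156)/(2*((-12*(-2 + 6)))) = 4*21609 + (3/2)*203/(-12*4) = 86436 + (3/2)*203/(-48) = 86436 + (3/2)*(-1/48)*203 = 86436 - 203/32 = 2765749/32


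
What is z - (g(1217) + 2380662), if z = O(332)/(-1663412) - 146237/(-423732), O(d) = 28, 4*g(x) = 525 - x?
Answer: -419466437671591607/176210223396 ≈ -2.3805e+6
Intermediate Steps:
g(x) = 525/4 - x/4 (g(x) = (525 - x)/4 = 525/4 - x/4)
z = 60810129037/176210223396 (z = 28/(-1663412) - 146237/(-423732) = 28*(-1/1663412) - 146237*(-1/423732) = -7/415853 + 146237/423732 = 60810129037/176210223396 ≈ 0.34510)
z - (g(1217) + 2380662) = 60810129037/176210223396 - ((525/4 - ¼*1217) + 2380662) = 60810129037/176210223396 - ((525/4 - 1217/4) + 2380662) = 60810129037/176210223396 - (-173 + 2380662) = 60810129037/176210223396 - 1*2380489 = 60810129037/176210223396 - 2380489 = -419466437671591607/176210223396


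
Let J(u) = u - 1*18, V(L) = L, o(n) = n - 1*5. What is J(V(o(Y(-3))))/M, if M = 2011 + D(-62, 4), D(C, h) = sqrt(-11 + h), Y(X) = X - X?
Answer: -46253/4044128 + 23*I*sqrt(7)/4044128 ≈ -0.011437 + 1.5047e-5*I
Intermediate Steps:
Y(X) = 0
o(n) = -5 + n (o(n) = n - 5 = -5 + n)
J(u) = -18 + u (J(u) = u - 18 = -18 + u)
M = 2011 + I*sqrt(7) (M = 2011 + sqrt(-11 + 4) = 2011 + sqrt(-7) = 2011 + I*sqrt(7) ≈ 2011.0 + 2.6458*I)
J(V(o(Y(-3))))/M = (-18 + (-5 + 0))/(2011 + I*sqrt(7)) = (-18 - 5)/(2011 + I*sqrt(7)) = -23/(2011 + I*sqrt(7))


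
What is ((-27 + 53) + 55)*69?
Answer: 5589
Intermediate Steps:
((-27 + 53) + 55)*69 = (26 + 55)*69 = 81*69 = 5589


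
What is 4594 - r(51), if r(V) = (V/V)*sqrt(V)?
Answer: 4594 - sqrt(51) ≈ 4586.9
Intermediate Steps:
r(V) = sqrt(V) (r(V) = 1*sqrt(V) = sqrt(V))
4594 - r(51) = 4594 - sqrt(51)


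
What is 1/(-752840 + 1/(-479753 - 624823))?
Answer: -1104576/831568995841 ≈ -1.3283e-6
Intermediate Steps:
1/(-752840 + 1/(-479753 - 624823)) = 1/(-752840 + 1/(-1104576)) = 1/(-752840 - 1/1104576) = 1/(-831568995841/1104576) = -1104576/831568995841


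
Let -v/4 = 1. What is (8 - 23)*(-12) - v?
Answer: 184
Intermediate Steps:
v = -4 (v = -4*1 = -4)
(8 - 23)*(-12) - v = (8 - 23)*(-12) - 1*(-4) = -15*(-12) + 4 = 180 + 4 = 184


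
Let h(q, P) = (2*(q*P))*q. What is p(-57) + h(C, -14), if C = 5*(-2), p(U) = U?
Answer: -2857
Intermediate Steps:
C = -10
h(q, P) = 2*P*q² (h(q, P) = (2*(P*q))*q = (2*P*q)*q = 2*P*q²)
p(-57) + h(C, -14) = -57 + 2*(-14)*(-10)² = -57 + 2*(-14)*100 = -57 - 2800 = -2857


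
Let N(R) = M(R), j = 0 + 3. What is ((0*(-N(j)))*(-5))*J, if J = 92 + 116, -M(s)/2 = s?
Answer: 0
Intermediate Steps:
M(s) = -2*s
j = 3
N(R) = -2*R
J = 208
((0*(-N(j)))*(-5))*J = ((0*(-(-2)*3))*(-5))*208 = ((0*(-1*(-6)))*(-5))*208 = ((0*6)*(-5))*208 = (0*(-5))*208 = 0*208 = 0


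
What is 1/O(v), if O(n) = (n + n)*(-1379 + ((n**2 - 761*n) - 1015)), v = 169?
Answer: -1/34625396 ≈ -2.8881e-8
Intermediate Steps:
O(n) = 2*n*(-2394 + n**2 - 761*n) (O(n) = (2*n)*(-1379 + (-1015 + n**2 - 761*n)) = (2*n)*(-2394 + n**2 - 761*n) = 2*n*(-2394 + n**2 - 761*n))
1/O(v) = 1/(2*169*(-2394 + 169**2 - 761*169)) = 1/(2*169*(-2394 + 28561 - 128609)) = 1/(2*169*(-102442)) = 1/(-34625396) = -1/34625396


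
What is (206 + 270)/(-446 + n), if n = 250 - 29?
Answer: -476/225 ≈ -2.1156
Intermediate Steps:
n = 221
(206 + 270)/(-446 + n) = (206 + 270)/(-446 + 221) = 476/(-225) = 476*(-1/225) = -476/225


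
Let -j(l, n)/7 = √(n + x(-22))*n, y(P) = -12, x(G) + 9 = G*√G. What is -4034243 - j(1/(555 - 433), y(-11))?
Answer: -4034243 - 84*√(-21 - 22*I*√22) ≈ -4.0348e+6 + 667.53*I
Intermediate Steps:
x(G) = -9 + G^(3/2) (x(G) = -9 + G*√G = -9 + G^(3/2))
j(l, n) = -7*n*√(-9 + n - 22*I*√22) (j(l, n) = -7*√(n + (-9 + (-22)^(3/2)))*n = -7*√(n + (-9 - 22*I*√22))*n = -7*√(-9 + n - 22*I*√22)*n = -7*n*√(-9 + n - 22*I*√22))
-4034243 - j(1/(555 - 433), y(-11)) = -4034243 - (-7)*(-12)*√(-9 - 12 - 22*I*√22) = -4034243 - (-7)*(-12)*√(-21 - 22*I*√22) = -4034243 - 84*√(-21 - 22*I*√22)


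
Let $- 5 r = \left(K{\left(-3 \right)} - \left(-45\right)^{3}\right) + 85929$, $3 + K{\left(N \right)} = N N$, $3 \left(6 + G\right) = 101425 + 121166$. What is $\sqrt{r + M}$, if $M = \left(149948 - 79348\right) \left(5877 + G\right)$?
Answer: $2 \sqrt{1413191347} \approx 75185.0$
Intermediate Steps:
$G = 74191$ ($G = -6 + \frac{101425 + 121166}{3} = -6 + \frac{1}{3} \cdot 222591 = -6 + 74197 = 74191$)
$M = 5652800800$ ($M = \left(149948 - 79348\right) \left(5877 + 74191\right) = 70600 \cdot 80068 = 5652800800$)
$K{\left(N \right)} = -3 + N^{2}$ ($K{\left(N \right)} = -3 + N N = -3 + N^{2}$)
$r = -35412$ ($r = - \frac{\left(\left(-3 + \left(-3\right)^{2}\right) - \left(-45\right)^{3}\right) + 85929}{5} = - \frac{\left(\left(-3 + 9\right) - -91125\right) + 85929}{5} = - \frac{\left(6 + 91125\right) + 85929}{5} = - \frac{91131 + 85929}{5} = \left(- \frac{1}{5}\right) 177060 = -35412$)
$\sqrt{r + M} = \sqrt{-35412 + 5652800800} = \sqrt{5652765388} = 2 \sqrt{1413191347}$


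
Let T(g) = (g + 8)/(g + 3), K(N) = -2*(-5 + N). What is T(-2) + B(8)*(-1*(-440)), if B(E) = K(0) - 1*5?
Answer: 2206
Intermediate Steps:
K(N) = 10 - 2*N
T(g) = (8 + g)/(3 + g)
B(E) = 5 (B(E) = (10 - 2*0) - 1*5 = (10 + 0) - 5 = 10 - 5 = 5)
T(-2) + B(8)*(-1*(-440)) = (8 - 2)/(3 - 2) + 5*(-1*(-440)) = 6/1 + 5*440 = 1*6 + 2200 = 6 + 2200 = 2206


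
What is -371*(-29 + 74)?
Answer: -16695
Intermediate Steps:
-371*(-29 + 74) = -371*45 = -16695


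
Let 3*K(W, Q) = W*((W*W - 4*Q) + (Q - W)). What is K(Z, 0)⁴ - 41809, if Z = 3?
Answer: -40513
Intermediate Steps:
K(W, Q) = W*(W² - W - 3*Q)/3 (K(W, Q) = (W*((W*W - 4*Q) + (Q - W)))/3 = (W*((W² - 4*Q) + (Q - W)))/3 = (W*(W² - W - 3*Q))/3 = W*(W² - W - 3*Q)/3)
K(Z, 0)⁴ - 41809 = ((⅓)*3*(3² - 1*3 - 3*0))⁴ - 41809 = ((⅓)*3*(9 - 3 + 0))⁴ - 41809 = ((⅓)*3*6)⁴ - 41809 = 6⁴ - 41809 = 1296 - 41809 = -40513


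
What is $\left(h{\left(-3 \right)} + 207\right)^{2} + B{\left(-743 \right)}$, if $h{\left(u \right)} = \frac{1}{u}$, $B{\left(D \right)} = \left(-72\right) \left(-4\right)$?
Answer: $\frac{386992}{9} \approx 42999.0$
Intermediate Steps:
$B{\left(D \right)} = 288$
$\left(h{\left(-3 \right)} + 207\right)^{2} + B{\left(-743 \right)} = \left(\frac{1}{-3} + 207\right)^{2} + 288 = \left(- \frac{1}{3} + 207\right)^{2} + 288 = \left(\frac{620}{3}\right)^{2} + 288 = \frac{384400}{9} + 288 = \frac{386992}{9}$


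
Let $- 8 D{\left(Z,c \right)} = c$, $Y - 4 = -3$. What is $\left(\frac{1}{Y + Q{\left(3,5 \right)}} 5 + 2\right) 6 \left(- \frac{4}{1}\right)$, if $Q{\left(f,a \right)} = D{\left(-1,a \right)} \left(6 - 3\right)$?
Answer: $\frac{624}{7} \approx 89.143$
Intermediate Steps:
$Y = 1$ ($Y = 4 - 3 = 1$)
$D{\left(Z,c \right)} = - \frac{c}{8}$
$Q{\left(f,a \right)} = - \frac{3 a}{8}$ ($Q{\left(f,a \right)} = - \frac{a}{8} \left(6 - 3\right) = - \frac{a}{8} \cdot 3 = - \frac{3 a}{8}$)
$\left(\frac{1}{Y + Q{\left(3,5 \right)}} 5 + 2\right) 6 \left(- \frac{4}{1}\right) = \left(\frac{1}{1 - \frac{15}{8}} \cdot 5 + 2\right) 6 \left(- \frac{4}{1}\right) = \left(\frac{1}{1 - \frac{15}{8}} \cdot 5 + 2\right) 6 \left(\left(-4\right) 1\right) = \left(\frac{1}{- \frac{7}{8}} \cdot 5 + 2\right) 6 \left(-4\right) = \left(\left(- \frac{8}{7}\right) 5 + 2\right) 6 \left(-4\right) = \left(- \frac{40}{7} + 2\right) 6 \left(-4\right) = \left(- \frac{26}{7}\right) 6 \left(-4\right) = \left(- \frac{156}{7}\right) \left(-4\right) = \frac{624}{7}$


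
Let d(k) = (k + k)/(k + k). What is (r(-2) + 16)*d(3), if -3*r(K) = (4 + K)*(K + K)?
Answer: 56/3 ≈ 18.667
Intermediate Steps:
r(K) = -2*K*(4 + K)/3 (r(K) = -(4 + K)*(K + K)/3 = -(4 + K)*2*K/3 = -2*K*(4 + K)/3)
d(k) = 1 (d(k) = (2*k)/((2*k)) = (2*k)*(1/(2*k)) = 1)
(r(-2) + 16)*d(3) = (-⅔*(-2)*(4 - 2) + 16)*1 = (-⅔*(-2)*2 + 16)*1 = (8/3 + 16)*1 = (56/3)*1 = 56/3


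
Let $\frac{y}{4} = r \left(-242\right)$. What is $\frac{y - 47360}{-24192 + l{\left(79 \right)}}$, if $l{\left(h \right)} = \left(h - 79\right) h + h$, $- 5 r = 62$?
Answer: $\frac{176784}{120565} \approx 1.4663$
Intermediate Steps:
$r = - \frac{62}{5}$ ($r = \left(- \frac{1}{5}\right) 62 = - \frac{62}{5} \approx -12.4$)
$y = \frac{60016}{5}$ ($y = 4 \left(\left(- \frac{62}{5}\right) \left(-242\right)\right) = 4 \cdot \frac{15004}{5} = \frac{60016}{5} \approx 12003.0$)
$l{\left(h \right)} = h + h \left(-79 + h\right)$ ($l{\left(h \right)} = \left(-79 + h\right) h + h = h \left(-79 + h\right) + h = h + h \left(-79 + h\right)$)
$\frac{y - 47360}{-24192 + l{\left(79 \right)}} = \frac{\frac{60016}{5} - 47360}{-24192 + 79 \left(-78 + 79\right)} = - \frac{176784}{5 \left(-24192 + 79 \cdot 1\right)} = - \frac{176784}{5 \left(-24192 + 79\right)} = - \frac{176784}{5 \left(-24113\right)} = \left(- \frac{176784}{5}\right) \left(- \frac{1}{24113}\right) = \frac{176784}{120565}$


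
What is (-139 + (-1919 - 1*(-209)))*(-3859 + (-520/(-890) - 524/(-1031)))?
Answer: 654541808317/91759 ≈ 7.1333e+6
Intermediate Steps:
(-139 + (-1919 - 1*(-209)))*(-3859 + (-520/(-890) - 524/(-1031))) = (-139 + (-1919 + 209))*(-3859 + (-520*(-1/890) - 524*(-1/1031))) = (-139 - 1710)*(-3859 + (52/89 + 524/1031)) = -1849*(-3859 + 100248/91759) = -1849*(-353997733/91759) = 654541808317/91759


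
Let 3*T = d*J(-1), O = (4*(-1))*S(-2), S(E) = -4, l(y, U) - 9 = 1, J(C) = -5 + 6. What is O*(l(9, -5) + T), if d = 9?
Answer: 208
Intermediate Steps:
J(C) = 1
l(y, U) = 10 (l(y, U) = 9 + 1 = 10)
O = 16 (O = (4*(-1))*(-4) = -4*(-4) = 16)
T = 3 (T = (9*1)/3 = (⅓)*9 = 3)
O*(l(9, -5) + T) = 16*(10 + 3) = 16*13 = 208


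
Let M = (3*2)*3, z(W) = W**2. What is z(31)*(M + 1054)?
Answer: 1030192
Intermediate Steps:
M = 18 (M = 6*3 = 18)
z(31)*(M + 1054) = 31**2*(18 + 1054) = 961*1072 = 1030192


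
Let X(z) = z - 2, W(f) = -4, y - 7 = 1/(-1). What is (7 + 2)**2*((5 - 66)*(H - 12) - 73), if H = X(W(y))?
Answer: 83025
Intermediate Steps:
y = 6 (y = 7 + 1/(-1) = 7 - 1 = 6)
X(z) = -2 + z
H = -6 (H = -2 - 4 = -6)
(7 + 2)**2*((5 - 66)*(H - 12) - 73) = (7 + 2)**2*((5 - 66)*(-6 - 12) - 73) = 9**2*(-61*(-18) - 73) = 81*(1098 - 73) = 81*1025 = 83025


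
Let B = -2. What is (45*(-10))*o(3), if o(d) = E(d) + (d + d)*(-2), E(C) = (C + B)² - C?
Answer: 6300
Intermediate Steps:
E(C) = (-2 + C)² - C (E(C) = (C - 2)² - C = (-2 + C)² - C)
o(d) = (-2 + d)² - 5*d (o(d) = ((-2 + d)² - d) + (d + d)*(-2) = ((-2 + d)² - d) + (2*d)*(-2) = ((-2 + d)² - d) - 4*d = (-2 + d)² - 5*d)
(45*(-10))*o(3) = (45*(-10))*((-2 + 3)² - 5*3) = -450*(1² - 15) = -450*(1 - 15) = -450*(-14) = 6300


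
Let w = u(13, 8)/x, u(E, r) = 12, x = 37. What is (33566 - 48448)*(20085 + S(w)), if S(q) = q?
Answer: -11059662474/37 ≈ -2.9891e+8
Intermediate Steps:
w = 12/37 ≈ 0.32432
(33566 - 48448)*(20085 + S(w)) = (33566 - 48448)*(20085 + 12/37) = -14882*743157/37 = -11059662474/37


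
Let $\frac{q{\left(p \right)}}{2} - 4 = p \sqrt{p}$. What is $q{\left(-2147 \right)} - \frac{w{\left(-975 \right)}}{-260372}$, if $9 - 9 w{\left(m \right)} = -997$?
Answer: $\frac{9373895}{1171674} - 4294 i \sqrt{2147} \approx 8.0004 - 1.9897 \cdot 10^{5} i$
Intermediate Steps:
$w{\left(m \right)} = \frac{1006}{9}$ ($w{\left(m \right)} = 1 - - \frac{997}{9} = 1 + \frac{997}{9} = \frac{1006}{9}$)
$q{\left(p \right)} = 8 + 2 p^{\frac{3}{2}}$ ($q{\left(p \right)} = 8 + 2 p \sqrt{p} = 8 + 2 p^{\frac{3}{2}}$)
$q{\left(-2147 \right)} - \frac{w{\left(-975 \right)}}{-260372} = \left(8 + 2 \left(-2147\right)^{\frac{3}{2}}\right) - \frac{1006}{9 \left(-260372\right)} = \left(8 + 2 \left(- 2147 i \sqrt{2147}\right)\right) - \frac{1006}{9} \left(- \frac{1}{260372}\right) = \left(8 - 4294 i \sqrt{2147}\right) - - \frac{503}{1171674} = \left(8 - 4294 i \sqrt{2147}\right) + \frac{503}{1171674} = \frac{9373895}{1171674} - 4294 i \sqrt{2147}$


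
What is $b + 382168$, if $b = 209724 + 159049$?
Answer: $750941$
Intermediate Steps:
$b = 368773$
$b + 382168 = 368773 + 382168 = 750941$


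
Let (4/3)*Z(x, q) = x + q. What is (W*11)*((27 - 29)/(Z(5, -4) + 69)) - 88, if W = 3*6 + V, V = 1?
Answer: -26224/279 ≈ -93.993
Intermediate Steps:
Z(x, q) = 3*q/4 + 3*x/4 (Z(x, q) = 3*(x + q)/4 = 3*(q + x)/4 = 3*q/4 + 3*x/4)
W = 19 (W = 3*6 + 1 = 18 + 1 = 19)
(W*11)*((27 - 29)/(Z(5, -4) + 69)) - 88 = (19*11)*((27 - 29)/(((3/4)*(-4) + (3/4)*5) + 69)) - 88 = 209*(-2/((-3 + 15/4) + 69)) - 88 = 209*(-2/(3/4 + 69)) - 88 = 209*(-2/279/4) - 88 = 209*(-2*4/279) - 88 = 209*(-8/279) - 88 = -1672/279 - 88 = -26224/279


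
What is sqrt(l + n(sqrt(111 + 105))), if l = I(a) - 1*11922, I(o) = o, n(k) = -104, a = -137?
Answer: I*sqrt(12163) ≈ 110.29*I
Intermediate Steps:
l = -12059 (l = -137 - 1*11922 = -137 - 11922 = -12059)
sqrt(l + n(sqrt(111 + 105))) = sqrt(-12059 - 104) = sqrt(-12163) = I*sqrt(12163)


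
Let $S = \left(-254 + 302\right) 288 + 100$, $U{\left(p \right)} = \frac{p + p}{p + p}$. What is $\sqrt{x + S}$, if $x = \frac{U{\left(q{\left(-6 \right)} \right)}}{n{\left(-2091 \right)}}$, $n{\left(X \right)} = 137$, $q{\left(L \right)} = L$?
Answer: $\frac{\sqrt{261339693}}{137} \approx 118.0$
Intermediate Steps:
$U{\left(p \right)} = 1$ ($U{\left(p \right)} = \frac{2 p}{2 p} = 2 p \frac{1}{2 p} = 1$)
$S = 13924$ ($S = 48 \cdot 288 + 100 = 13824 + 100 = 13924$)
$x = \frac{1}{137}$ ($x = 1 \cdot \frac{1}{137} = \frac{1}{137} \approx 0.0072993$)
$\sqrt{x + S} = \sqrt{\frac{1}{137} + 13924} = \sqrt{\frac{1907589}{137}} = \frac{\sqrt{261339693}}{137}$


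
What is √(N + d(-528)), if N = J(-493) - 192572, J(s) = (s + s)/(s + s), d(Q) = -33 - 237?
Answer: I*√192841 ≈ 439.14*I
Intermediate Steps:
d(Q) = -270
J(s) = 1 (J(s) = (2*s)/((2*s)) = (2*s)*(1/(2*s)) = 1)
N = -192571 (N = 1 - 192572 = -192571)
√(N + d(-528)) = √(-192571 - 270) = √(-192841) = I*√192841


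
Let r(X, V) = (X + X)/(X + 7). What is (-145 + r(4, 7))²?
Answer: 2518569/121 ≈ 20815.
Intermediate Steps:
r(X, V) = 2*X/(7 + X) (r(X, V) = (2*X)/(7 + X) = 2*X/(7 + X))
(-145 + r(4, 7))² = (-145 + 2*4/(7 + 4))² = (-145 + 2*4/11)² = (-145 + 2*4*(1/11))² = (-145 + 8/11)² = (-1587/11)² = 2518569/121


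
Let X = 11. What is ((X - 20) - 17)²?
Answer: 676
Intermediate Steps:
((X - 20) - 17)² = ((11 - 20) - 17)² = (-9 - 17)² = (-26)² = 676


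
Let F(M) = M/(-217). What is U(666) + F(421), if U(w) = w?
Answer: 144101/217 ≈ 664.06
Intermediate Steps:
F(M) = -M/217 (F(M) = M*(-1/217) = -M/217)
U(666) + F(421) = 666 - 1/217*421 = 666 - 421/217 = 144101/217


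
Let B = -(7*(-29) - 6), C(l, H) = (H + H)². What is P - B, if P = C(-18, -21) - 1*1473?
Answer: 82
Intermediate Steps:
C(l, H) = 4*H² (C(l, H) = (2*H)² = 4*H²)
P = 291 (P = 4*(-21)² - 1*1473 = 4*441 - 1473 = 1764 - 1473 = 291)
B = 209 (B = -(-203 - 6) = -1*(-209) = 209)
P - B = 291 - 1*209 = 291 - 209 = 82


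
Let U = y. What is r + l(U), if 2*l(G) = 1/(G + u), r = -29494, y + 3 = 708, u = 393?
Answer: -64768823/2196 ≈ -29494.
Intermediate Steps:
y = 705 (y = -3 + 708 = 705)
U = 705
l(G) = 1/(2*(393 + G)) (l(G) = 1/(2*(G + 393)) = 1/(2*(393 + G)))
r + l(U) = -29494 + 1/(2*(393 + 705)) = -29494 + (½)/1098 = -29494 + (½)*(1/1098) = -29494 + 1/2196 = -64768823/2196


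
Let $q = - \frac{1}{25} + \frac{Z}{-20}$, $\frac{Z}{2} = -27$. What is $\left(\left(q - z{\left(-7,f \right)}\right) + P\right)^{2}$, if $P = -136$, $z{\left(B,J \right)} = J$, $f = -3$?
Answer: $\frac{42471289}{2500} \approx 16989.0$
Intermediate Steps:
$Z = -54$ ($Z = 2 \left(-27\right) = -54$)
$q = \frac{133}{50}$ ($q = - \frac{1}{25} - \frac{54}{-20} = \left(-1\right) \frac{1}{25} - - \frac{27}{10} = - \frac{1}{25} + \frac{27}{10} = \frac{133}{50} \approx 2.66$)
$\left(\left(q - z{\left(-7,f \right)}\right) + P\right)^{2} = \left(\left(\frac{133}{50} - -3\right) - 136\right)^{2} = \left(\left(\frac{133}{50} + 3\right) - 136\right)^{2} = \left(\frac{283}{50} - 136\right)^{2} = \left(- \frac{6517}{50}\right)^{2} = \frac{42471289}{2500}$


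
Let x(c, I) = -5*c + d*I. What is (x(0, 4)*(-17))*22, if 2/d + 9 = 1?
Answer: 374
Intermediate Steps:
d = -¼ (d = 2/(-9 + 1) = 2/(-8) = 2*(-⅛) = -¼ ≈ -0.25000)
x(c, I) = -5*c - I/4
(x(0, 4)*(-17))*22 = ((-5*0 - ¼*4)*(-17))*22 = ((0 - 1)*(-17))*22 = -1*(-17)*22 = 17*22 = 374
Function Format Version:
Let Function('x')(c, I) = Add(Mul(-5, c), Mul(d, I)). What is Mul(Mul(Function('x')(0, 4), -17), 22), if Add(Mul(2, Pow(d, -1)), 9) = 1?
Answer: 374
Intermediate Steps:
d = Rational(-1, 4) (d = Mul(2, Pow(Add(-9, 1), -1)) = Mul(2, Pow(-8, -1)) = Mul(2, Rational(-1, 8)) = Rational(-1, 4) ≈ -0.25000)
Function('x')(c, I) = Add(Mul(-5, c), Mul(Rational(-1, 4), I))
Mul(Mul(Function('x')(0, 4), -17), 22) = Mul(Mul(Add(Mul(-5, 0), Mul(Rational(-1, 4), 4)), -17), 22) = Mul(Mul(Add(0, -1), -17), 22) = Mul(Mul(-1, -17), 22) = Mul(17, 22) = 374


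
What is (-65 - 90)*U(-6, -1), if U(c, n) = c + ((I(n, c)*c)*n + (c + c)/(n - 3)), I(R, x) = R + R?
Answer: 2325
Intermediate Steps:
I(R, x) = 2*R
U(c, n) = c + 2*c*n**2 + 2*c/(-3 + n) (U(c, n) = c + (((2*n)*c)*n + (c + c)/(n - 3)) = c + ((2*c*n)*n + (2*c)/(-3 + n)) = c + (2*c*n**2 + 2*c/(-3 + n)) = c + 2*c*n**2 + 2*c/(-3 + n))
(-65 - 90)*U(-6, -1) = (-65 - 90)*(-6*(-1 - 1 - 6*(-1)**2 + 2*(-1)**3)/(-3 - 1)) = -(-930)*(-1 - 1 - 6*1 + 2*(-1))/(-4) = -(-930)*(-1)*(-1 - 1 - 6 - 2)/4 = -(-930)*(-1)*(-10)/4 = -155*(-15) = 2325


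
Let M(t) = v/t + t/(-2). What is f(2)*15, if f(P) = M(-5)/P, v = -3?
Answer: 93/4 ≈ 23.250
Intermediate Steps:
M(t) = -3/t - t/2 (M(t) = -3/t + t/(-2) = -3/t + t*(-½) = -3/t - t/2)
f(P) = 31/(10*P) (f(P) = (-3/(-5) - ½*(-5))/P = (-3*(-⅕) + 5/2)/P = (⅗ + 5/2)/P = 31/(10*P))
f(2)*15 = ((31/10)/2)*15 = ((31/10)*(½))*15 = (31/20)*15 = 93/4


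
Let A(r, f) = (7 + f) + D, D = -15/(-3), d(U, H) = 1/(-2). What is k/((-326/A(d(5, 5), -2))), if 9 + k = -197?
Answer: 1030/163 ≈ 6.3190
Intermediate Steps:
d(U, H) = -½ (d(U, H) = 1*(-½) = -½)
k = -206 (k = -9 - 197 = -206)
D = 5 (D = -15*(-⅓) = 5)
A(r, f) = 12 + f (A(r, f) = (7 + f) + 5 = 12 + f)
k/((-326/A(d(5, 5), -2))) = -206/((-326/(12 - 2))) = -206/((-326/10)) = -206/((-326*⅒)) = -206/(-163/5) = -206*(-5/163) = 1030/163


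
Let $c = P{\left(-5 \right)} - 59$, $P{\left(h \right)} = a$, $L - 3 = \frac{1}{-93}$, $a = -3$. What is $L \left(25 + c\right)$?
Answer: $- \frac{10286}{93} \approx -110.6$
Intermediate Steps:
$L = \frac{278}{93}$ ($L = 3 + \frac{1}{-93} = 3 - \frac{1}{93} = \frac{278}{93} \approx 2.9892$)
$P{\left(h \right)} = -3$
$c = -62$ ($c = -3 - 59 = -62$)
$L \left(25 + c\right) = \frac{278 \left(25 - 62\right)}{93} = \frac{278}{93} \left(-37\right) = - \frac{10286}{93}$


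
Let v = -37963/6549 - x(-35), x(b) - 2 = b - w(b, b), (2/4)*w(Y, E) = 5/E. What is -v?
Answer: -1233980/45843 ≈ -26.918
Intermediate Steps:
w(Y, E) = 10/E (w(Y, E) = 2*(5/E) = 10/E)
x(b) = 2 + b - 10/b (x(b) = 2 + (b - 10/b) = 2 + b - 10/b)
v = 1233980/45843 (v = -37963/6549 - (2 - 35 - 10/(-35)) = -37963*1/6549 - (2 - 35 - 10*(-1/35)) = -37963/6549 - (2 - 35 + 2/7) = -37963/6549 - 1*(-229/7) = -37963/6549 + 229/7 = 1233980/45843 ≈ 26.918)
-v = -1*1233980/45843 = -1233980/45843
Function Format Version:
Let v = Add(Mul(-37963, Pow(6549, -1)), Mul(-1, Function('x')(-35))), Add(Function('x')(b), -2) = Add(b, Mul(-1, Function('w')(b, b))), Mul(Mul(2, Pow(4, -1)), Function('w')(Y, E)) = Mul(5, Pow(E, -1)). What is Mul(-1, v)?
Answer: Rational(-1233980, 45843) ≈ -26.918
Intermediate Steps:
Function('w')(Y, E) = Mul(10, Pow(E, -1)) (Function('w')(Y, E) = Mul(2, Mul(5, Pow(E, -1))) = Mul(10, Pow(E, -1)))
Function('x')(b) = Add(2, b, Mul(-10, Pow(b, -1))) (Function('x')(b) = Add(2, Add(b, Mul(-1, Mul(10, Pow(b, -1))))) = Add(2, Add(b, Mul(-10, Pow(b, -1)))) = Add(2, b, Mul(-10, Pow(b, -1))))
v = Rational(1233980, 45843) (v = Add(Mul(-37963, Pow(6549, -1)), Mul(-1, Add(2, -35, Mul(-10, Pow(-35, -1))))) = Add(Mul(-37963, Rational(1, 6549)), Mul(-1, Add(2, -35, Mul(-10, Rational(-1, 35))))) = Add(Rational(-37963, 6549), Mul(-1, Add(2, -35, Rational(2, 7)))) = Add(Rational(-37963, 6549), Mul(-1, Rational(-229, 7))) = Add(Rational(-37963, 6549), Rational(229, 7)) = Rational(1233980, 45843) ≈ 26.918)
Mul(-1, v) = Mul(-1, Rational(1233980, 45843)) = Rational(-1233980, 45843)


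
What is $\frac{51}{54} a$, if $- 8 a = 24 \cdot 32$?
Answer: $- \frac{272}{3} \approx -90.667$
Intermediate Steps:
$a = -96$ ($a = - \frac{24 \cdot 32}{8} = \left(- \frac{1}{8}\right) 768 = -96$)
$\frac{51}{54} a = \frac{51}{54} \left(-96\right) = 51 \cdot \frac{1}{54} \left(-96\right) = \frac{17}{18} \left(-96\right) = - \frac{272}{3}$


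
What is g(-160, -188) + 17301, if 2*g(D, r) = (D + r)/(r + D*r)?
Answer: 86193553/4982 ≈ 17301.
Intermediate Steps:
g(D, r) = (D + r)/(2*(r + D*r)) (g(D, r) = ((D + r)/(r + D*r))/2 = (D + r)/(2*(r + D*r)))
g(-160, -188) + 17301 = (½)*(-160 - 188)/(-188*(1 - 160)) + 17301 = (½)*(-1/188)*(-348)/(-159) + 17301 = (½)*(-1/188)*(-1/159)*(-348) + 17301 = -29/4982 + 17301 = 86193553/4982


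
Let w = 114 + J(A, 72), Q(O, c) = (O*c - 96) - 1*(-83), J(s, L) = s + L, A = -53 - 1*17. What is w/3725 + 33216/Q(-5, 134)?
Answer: -123650372/2544175 ≈ -48.601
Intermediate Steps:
A = -70 (A = -53 - 17 = -70)
J(s, L) = L + s
Q(O, c) = -13 + O*c (Q(O, c) = (-96 + O*c) + 83 = -13 + O*c)
w = 116 (w = 114 + (72 - 70) = 114 + 2 = 116)
w/3725 + 33216/Q(-5, 134) = 116/3725 + 33216/(-13 - 5*134) = 116*(1/3725) + 33216/(-13 - 670) = 116/3725 + 33216/(-683) = 116/3725 + 33216*(-1/683) = 116/3725 - 33216/683 = -123650372/2544175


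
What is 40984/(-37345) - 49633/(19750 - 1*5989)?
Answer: -219775019/46718595 ≈ -4.7042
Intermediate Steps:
40984/(-37345) - 49633/(19750 - 1*5989) = 40984*(-1/37345) - 49633/(19750 - 5989) = -40984/37345 - 49633/13761 = -219775019/46718595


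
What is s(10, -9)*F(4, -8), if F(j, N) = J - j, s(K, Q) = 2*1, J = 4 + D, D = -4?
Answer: -8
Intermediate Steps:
J = 0 (J = 4 - 4 = 0)
s(K, Q) = 2
F(j, N) = -j (F(j, N) = 0 - j = -j)
s(10, -9)*F(4, -8) = 2*(-1*4) = 2*(-4) = -8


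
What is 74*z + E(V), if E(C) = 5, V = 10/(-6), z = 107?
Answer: 7923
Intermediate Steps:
V = -5/3 (V = 10*(-⅙) = -5/3 ≈ -1.6667)
74*z + E(V) = 74*107 + 5 = 7918 + 5 = 7923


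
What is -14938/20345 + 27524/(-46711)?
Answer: -179677814/135762185 ≈ -1.3235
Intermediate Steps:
-14938/20345 + 27524/(-46711) = -14938*1/20345 + 27524*(-1/46711) = -14938/20345 - 3932/6673 = -179677814/135762185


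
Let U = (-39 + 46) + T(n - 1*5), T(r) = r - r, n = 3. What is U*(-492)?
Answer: -3444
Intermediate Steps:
T(r) = 0
U = 7 (U = (-39 + 46) + 0 = 7 + 0 = 7)
U*(-492) = 7*(-492) = -3444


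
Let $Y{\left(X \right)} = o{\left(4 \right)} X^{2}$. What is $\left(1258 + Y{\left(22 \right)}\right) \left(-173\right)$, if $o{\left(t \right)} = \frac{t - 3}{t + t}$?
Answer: $- \frac{456201}{2} \approx -2.281 \cdot 10^{5}$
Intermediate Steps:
$o{\left(t \right)} = \frac{-3 + t}{2 t}$
$Y{\left(X \right)} = \frac{X^{2}}{8}$ ($Y{\left(X \right)} = \frac{-3 + 4}{2 \cdot 4} X^{2} = \frac{1}{2} \cdot \frac{1}{4} \cdot 1 X^{2} = \frac{X^{2}}{8}$)
$\left(1258 + Y{\left(22 \right)}\right) \left(-173\right) = \left(1258 + \frac{22^{2}}{8}\right) \left(-173\right) = \left(1258 + \frac{1}{8} \cdot 484\right) \left(-173\right) = \left(1258 + \frac{121}{2}\right) \left(-173\right) = \frac{2637}{2} \left(-173\right) = - \frac{456201}{2}$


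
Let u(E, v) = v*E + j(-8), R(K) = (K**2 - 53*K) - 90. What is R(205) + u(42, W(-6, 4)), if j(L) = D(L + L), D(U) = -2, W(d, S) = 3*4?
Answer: 31572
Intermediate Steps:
W(d, S) = 12
R(K) = -90 + K**2 - 53*K
j(L) = -2
u(E, v) = -2 + E*v (u(E, v) = v*E - 2 = E*v - 2 = -2 + E*v)
R(205) + u(42, W(-6, 4)) = (-90 + 205**2 - 53*205) + (-2 + 42*12) = (-90 + 42025 - 10865) + (-2 + 504) = 31070 + 502 = 31572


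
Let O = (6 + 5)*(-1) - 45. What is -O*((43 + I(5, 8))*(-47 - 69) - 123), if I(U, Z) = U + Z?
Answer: -370664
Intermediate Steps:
O = -56 (O = 11*(-1) - 45 = -11 - 45 = -56)
-O*((43 + I(5, 8))*(-47 - 69) - 123) = -(-56)*((43 + (5 + 8))*(-47 - 69) - 123) = -(-56)*((43 + 13)*(-116) - 123) = -(-56)*(56*(-116) - 123) = -(-56)*(-6496 - 123) = -(-56)*(-6619) = -1*370664 = -370664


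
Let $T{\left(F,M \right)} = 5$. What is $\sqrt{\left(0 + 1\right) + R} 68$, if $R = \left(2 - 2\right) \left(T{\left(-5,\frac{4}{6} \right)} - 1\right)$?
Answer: $68$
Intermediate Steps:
$R = 0$ ($R = \left(2 - 2\right) \left(5 - 1\right) = 0 \cdot 4 = 0$)
$\sqrt{\left(0 + 1\right) + R} 68 = \sqrt{\left(0 + 1\right) + 0} \cdot 68 = \sqrt{1 + 0} \cdot 68 = \sqrt{1} \cdot 68 = 1 \cdot 68 = 68$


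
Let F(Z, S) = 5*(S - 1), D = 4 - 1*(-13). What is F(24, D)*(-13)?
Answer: -1040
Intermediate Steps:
D = 17 (D = 4 + 13 = 17)
F(Z, S) = -5 + 5*S (F(Z, S) = 5*(-1 + S) = -5 + 5*S)
F(24, D)*(-13) = (-5 + 5*17)*(-13) = (-5 + 85)*(-13) = 80*(-13) = -1040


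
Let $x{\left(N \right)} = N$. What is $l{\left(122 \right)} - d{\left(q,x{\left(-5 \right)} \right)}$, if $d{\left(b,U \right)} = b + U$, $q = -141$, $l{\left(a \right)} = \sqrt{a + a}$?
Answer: $146 + 2 \sqrt{61} \approx 161.62$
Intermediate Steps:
$l{\left(a \right)} = \sqrt{2} \sqrt{a}$ ($l{\left(a \right)} = \sqrt{2 a} = \sqrt{2} \sqrt{a}$)
$d{\left(b,U \right)} = U + b$
$l{\left(122 \right)} - d{\left(q,x{\left(-5 \right)} \right)} = \sqrt{2} \sqrt{122} - \left(-5 - 141\right) = 2 \sqrt{61} - -146 = 2 \sqrt{61} + 146 = 146 + 2 \sqrt{61}$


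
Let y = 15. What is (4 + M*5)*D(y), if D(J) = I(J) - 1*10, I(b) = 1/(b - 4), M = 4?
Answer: -2616/11 ≈ -237.82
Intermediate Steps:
I(b) = 1/(-4 + b)
D(J) = -10 + 1/(-4 + J) (D(J) = 1/(-4 + J) - 1*10 = 1/(-4 + J) - 10 = -10 + 1/(-4 + J))
(4 + M*5)*D(y) = (4 + 4*5)*((41 - 10*15)/(-4 + 15)) = (4 + 20)*((41 - 150)/11) = 24*((1/11)*(-109)) = 24*(-109/11) = -2616/11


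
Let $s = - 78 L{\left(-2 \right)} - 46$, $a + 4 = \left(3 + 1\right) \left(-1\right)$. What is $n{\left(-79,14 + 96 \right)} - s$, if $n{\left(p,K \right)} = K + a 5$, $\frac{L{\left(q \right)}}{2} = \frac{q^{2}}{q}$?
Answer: $-196$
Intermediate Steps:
$a = -8$ ($a = -4 + \left(3 + 1\right) \left(-1\right) = -4 + 4 \left(-1\right) = -4 - 4 = -8$)
$L{\left(q \right)} = 2 q$ ($L{\left(q \right)} = 2 \frac{q^{2}}{q} = 2 q$)
$s = 266$ ($s = - 78 \cdot 2 \left(-2\right) - 46 = \left(-78\right) \left(-4\right) - 46 = 312 - 46 = 266$)
$n{\left(p,K \right)} = -40 + K$ ($n{\left(p,K \right)} = K - 40 = -40 + K$)
$n{\left(-79,14 + 96 \right)} - s = \left(-40 + \left(14 + 96\right)\right) - 266 = \left(-40 + 110\right) - 266 = 70 - 266 = -196$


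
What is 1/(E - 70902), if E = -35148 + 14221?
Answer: -1/91829 ≈ -1.0890e-5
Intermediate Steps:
E = -20927
1/(E - 70902) = 1/(-20927 - 70902) = 1/(-91829) = -1/91829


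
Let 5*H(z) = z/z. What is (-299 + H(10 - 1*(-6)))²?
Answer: 2232036/25 ≈ 89282.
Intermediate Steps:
H(z) = ⅕ (H(z) = (z/z)/5 = (⅕)*1 = ⅕)
(-299 + H(10 - 1*(-6)))² = (-299 + ⅕)² = (-1494/5)² = 2232036/25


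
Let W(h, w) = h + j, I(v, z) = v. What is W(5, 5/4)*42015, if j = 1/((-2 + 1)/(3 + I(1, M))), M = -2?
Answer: 42015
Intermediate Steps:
j = -4 (j = 1/((-2 + 1)/(3 + 1)) = 1/(-1/4) = 1/(-1*¼) = 1/(-¼) = -4)
W(h, w) = -4 + h (W(h, w) = h - 4 = -4 + h)
W(5, 5/4)*42015 = (-4 + 5)*42015 = 1*42015 = 42015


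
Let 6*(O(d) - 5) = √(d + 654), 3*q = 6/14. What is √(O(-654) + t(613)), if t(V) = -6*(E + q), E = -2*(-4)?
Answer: I*√2149/7 ≈ 6.6225*I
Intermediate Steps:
q = ⅐ (q = (6/14)/3 = (6*(1/14))/3 = (⅓)*(3/7) = ⅐ ≈ 0.14286)
O(d) = 5 + √(654 + d)/6 (O(d) = 5 + √(d + 654)/6 = 5 + √(654 + d)/6)
E = 8
t(V) = -342/7 (t(V) = -6*(8 + ⅐) = -6*57/7 = -342/7)
√(O(-654) + t(613)) = √((5 + √(654 - 654)/6) - 342/7) = √((5 + √0/6) - 342/7) = √((5 + (⅙)*0) - 342/7) = √((5 + 0) - 342/7) = √(5 - 342/7) = √(-307/7) = I*√2149/7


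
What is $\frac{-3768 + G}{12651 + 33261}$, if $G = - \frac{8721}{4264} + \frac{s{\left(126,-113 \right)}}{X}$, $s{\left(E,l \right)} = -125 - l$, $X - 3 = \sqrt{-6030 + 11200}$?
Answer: $- \frac{2127316991}{25906733632} - \frac{\sqrt{5170}}{19745986} \approx -0.082118$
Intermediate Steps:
$X = 3 + \sqrt{5170}$ ($X = 3 + \sqrt{-6030 + 11200} = 3 + \sqrt{5170} \approx 74.903$)
$G = - \frac{8721}{4264} - \frac{12}{3 + \sqrt{5170}}$ ($G = - \frac{8721}{4264} + \frac{-125 - -113}{3 + \sqrt{5170}} = \left(-8721\right) \frac{1}{4264} + \frac{-125 + 113}{3 + \sqrt{5170}} = - \frac{8721}{4264} - \frac{12}{3 + \sqrt{5170}} \approx -2.2055$)
$\frac{-3768 + G}{12651 + 33261} = \frac{-3768 - \left(\frac{3450429}{1692808} + \frac{12 \sqrt{5170}}{5161}\right)}{12651 + 33261} = \frac{- \frac{6381950973}{1692808} - \frac{12 \sqrt{5170}}{5161}}{45912} = \left(- \frac{6381950973}{1692808} - \frac{12 \sqrt{5170}}{5161}\right) \frac{1}{45912} = - \frac{2127316991}{25906733632} - \frac{\sqrt{5170}}{19745986}$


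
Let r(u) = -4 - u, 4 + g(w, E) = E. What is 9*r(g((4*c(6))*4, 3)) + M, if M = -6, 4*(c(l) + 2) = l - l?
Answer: -33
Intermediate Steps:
c(l) = -2 (c(l) = -2 + (l - l)/4 = -2 + (¼)*0 = -2 + 0 = -2)
g(w, E) = -4 + E
9*r(g((4*c(6))*4, 3)) + M = 9*(-4 - (-4 + 3)) - 6 = 9*(-4 - 1*(-1)) - 6 = 9*(-4 + 1) - 6 = 9*(-3) - 6 = -27 - 6 = -33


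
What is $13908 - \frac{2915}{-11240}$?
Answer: $\frac{31265767}{2248} \approx 13908.0$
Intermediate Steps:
$13908 - \frac{2915}{-11240} = 13908 - 2915 \left(- \frac{1}{11240}\right) = 13908 - - \frac{583}{2248} = 13908 + \frac{583}{2248} = \frac{31265767}{2248}$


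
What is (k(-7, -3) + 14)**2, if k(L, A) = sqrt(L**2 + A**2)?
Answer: (14 + sqrt(58))**2 ≈ 467.24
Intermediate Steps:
k(L, A) = sqrt(A**2 + L**2)
(k(-7, -3) + 14)**2 = (sqrt((-3)**2 + (-7)**2) + 14)**2 = (sqrt(9 + 49) + 14)**2 = (sqrt(58) + 14)**2 = (14 + sqrt(58))**2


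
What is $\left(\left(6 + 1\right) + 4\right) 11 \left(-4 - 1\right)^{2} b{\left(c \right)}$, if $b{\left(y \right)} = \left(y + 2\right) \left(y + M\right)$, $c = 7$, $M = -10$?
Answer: $-81675$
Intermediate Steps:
$b{\left(y \right)} = \left(-10 + y\right) \left(2 + y\right)$ ($b{\left(y \right)} = \left(y + 2\right) \left(y - 10\right) = \left(2 + y\right) \left(-10 + y\right) = \left(-10 + y\right) \left(2 + y\right)$)
$\left(\left(6 + 1\right) + 4\right) 11 \left(-4 - 1\right)^{2} b{\left(c \right)} = \left(\left(6 + 1\right) + 4\right) 11 \left(-4 - 1\right)^{2} \left(-20 + 7^{2} - 56\right) = \left(7 + 4\right) 11 \left(-5\right)^{2} \left(-20 + 49 - 56\right) = 11 \cdot 11 \cdot 25 \left(-27\right) = 121 \cdot 25 \left(-27\right) = 3025 \left(-27\right) = -81675$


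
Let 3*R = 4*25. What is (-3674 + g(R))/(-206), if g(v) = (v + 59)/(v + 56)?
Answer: 984355/55208 ≈ 17.830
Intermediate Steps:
R = 100/3 (R = (4*25)/3 = (⅓)*100 = 100/3 ≈ 33.333)
g(v) = (59 + v)/(56 + v)
(-3674 + g(R))/(-206) = (-3674 + (59 + 100/3)/(56 + 100/3))/(-206) = (-3674 + (277/3)/(268/3))*(-1/206) = (-3674 + (3/268)*(277/3))*(-1/206) = (-3674 + 277/268)*(-1/206) = -984355/268*(-1/206) = 984355/55208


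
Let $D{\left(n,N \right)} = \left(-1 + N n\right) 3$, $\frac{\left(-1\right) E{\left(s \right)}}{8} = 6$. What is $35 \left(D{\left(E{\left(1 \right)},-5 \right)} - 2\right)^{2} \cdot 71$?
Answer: $1270394125$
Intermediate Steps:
$E{\left(s \right)} = -48$ ($E{\left(s \right)} = \left(-8\right) 6 = -48$)
$D{\left(n,N \right)} = -3 + 3 N n$
$35 \left(D{\left(E{\left(1 \right)},-5 \right)} - 2\right)^{2} \cdot 71 = 35 \left(\left(-3 + 3 \left(-5\right) \left(-48\right)\right) - 2\right)^{2} \cdot 71 = 35 \left(\left(-3 + 720\right) - 2\right)^{2} \cdot 71 = 35 \left(717 - 2\right)^{2} \cdot 71 = 35 \cdot 715^{2} \cdot 71 = 35 \cdot 511225 \cdot 71 = 17892875 \cdot 71 = 1270394125$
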